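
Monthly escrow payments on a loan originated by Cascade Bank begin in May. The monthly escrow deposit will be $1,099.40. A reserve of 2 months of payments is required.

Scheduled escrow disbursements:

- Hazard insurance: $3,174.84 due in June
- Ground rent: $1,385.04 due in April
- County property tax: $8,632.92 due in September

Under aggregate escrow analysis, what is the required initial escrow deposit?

Cushion = 2 × $1,099.40 = $2,198.80
Trial balance (start $0, +$1,099.40 each month, − disbursements):
  May: +$1,099.40 → $1,099.40
  Jun: +$1,099.40 − $3,174.84 → -$976.04
  Jul: +$1,099.40 → $123.36
  Aug: +$1,099.40 → $1,222.76
  Sep: +$1,099.40 − $8,632.92 → -$6,310.76
  Oct: +$1,099.40 → -$5,211.36
  Nov: +$1,099.40 → -$4,111.96
  Dec: +$1,099.40 → -$3,012.56
  Jan: +$1,099.40 → -$1,913.16
  Feb: +$1,099.40 → -$813.76
  Mar: +$1,099.40 → $285.64
  Apr: +$1,099.40 − $1,385.04 → $0.00
Lowest trial balance = -$6,310.76 (Sep)
Initial deposit = cushion − low point = $2,198.80 − (-$6,310.76) = $8,509.56

$8,509.56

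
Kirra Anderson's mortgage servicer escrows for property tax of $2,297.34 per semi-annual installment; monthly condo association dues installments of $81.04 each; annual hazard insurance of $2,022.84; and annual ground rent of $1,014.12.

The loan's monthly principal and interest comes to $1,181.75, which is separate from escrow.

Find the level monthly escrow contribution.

$717.01

Property tax = $2,297.34 × 2 = $4,594.68 annually
Condo association dues = $81.04 × 12 = $972.48 annually
Hazard insurance = $2,022.84 annually
Ground rent = $1,014.12 annually
Annual escrow total = $8,604.12
Base monthly escrow = $8,604.12 ÷ 12 = $717.01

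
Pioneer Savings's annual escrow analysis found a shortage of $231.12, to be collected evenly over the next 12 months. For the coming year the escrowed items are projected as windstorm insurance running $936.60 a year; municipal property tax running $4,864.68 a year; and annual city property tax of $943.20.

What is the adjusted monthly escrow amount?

$581.30

Windstorm insurance: $936.60 annually
Municipal property tax: $4,864.68 annually
City property tax: $943.20 annually
Total annual escrow = $6,744.48
Base monthly escrow = $6,744.48 / 12 = $562.04
Shortage spread = $231.12 ÷ 12 = $19.26/mo
Adjusted monthly = $562.04 + $19.26 = $581.30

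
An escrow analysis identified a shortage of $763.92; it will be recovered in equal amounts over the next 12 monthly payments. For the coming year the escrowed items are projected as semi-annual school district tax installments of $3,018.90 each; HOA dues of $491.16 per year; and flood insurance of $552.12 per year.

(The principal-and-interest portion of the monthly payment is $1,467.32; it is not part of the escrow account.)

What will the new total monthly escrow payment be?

$653.75

School district tax — $3,018.90 × 2 = $6,037.80 annually
HOA dues — $491.16 annually
Flood insurance — $552.12 annually
Yearly total = $7,081.08
Monthly escrow = $7,081.08 / 12 = $590.09
Monthly shortage recovery: $763.92 ÷ 12 = $63.66
New monthly escrow = $590.09 + $63.66 = $653.75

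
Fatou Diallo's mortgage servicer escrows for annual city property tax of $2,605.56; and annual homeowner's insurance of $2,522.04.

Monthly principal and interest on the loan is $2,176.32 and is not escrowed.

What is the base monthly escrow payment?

$427.30

City property tax = $2,605.56 per year
Homeowner's insurance = $2,522.04 per year
Total per year = $5,127.60
Base monthly escrow = $5,127.60 ÷ 12 = $427.30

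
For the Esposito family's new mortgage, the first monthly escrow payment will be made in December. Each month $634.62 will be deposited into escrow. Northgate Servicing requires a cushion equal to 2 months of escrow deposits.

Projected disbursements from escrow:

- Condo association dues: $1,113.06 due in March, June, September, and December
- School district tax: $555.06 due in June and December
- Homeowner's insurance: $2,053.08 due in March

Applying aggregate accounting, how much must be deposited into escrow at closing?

$3,565.02

Cushion = 2 × $634.62 = $1,269.24
Trial balance (start $0, +$634.62 each month, − disbursements):
  Dec: +$634.62 − $1,668.12 → -$1,033.50
  Jan: +$634.62 → -$398.88
  Feb: +$634.62 → $235.74
  Mar: +$634.62 − $3,166.14 → -$2,295.78
  Apr: +$634.62 → -$1,661.16
  May: +$634.62 → -$1,026.54
  Jun: +$634.62 − $1,668.12 → -$2,060.04
  Jul: +$634.62 → -$1,425.42
  Aug: +$634.62 → -$790.80
  Sep: +$634.62 − $1,113.06 → -$1,269.24
  Oct: +$634.62 → -$634.62
  Nov: +$634.62 → $0.00
Lowest trial balance = -$2,295.78 (Mar)
Initial deposit = cushion − low point = $1,269.24 − (-$2,295.78) = $3,565.02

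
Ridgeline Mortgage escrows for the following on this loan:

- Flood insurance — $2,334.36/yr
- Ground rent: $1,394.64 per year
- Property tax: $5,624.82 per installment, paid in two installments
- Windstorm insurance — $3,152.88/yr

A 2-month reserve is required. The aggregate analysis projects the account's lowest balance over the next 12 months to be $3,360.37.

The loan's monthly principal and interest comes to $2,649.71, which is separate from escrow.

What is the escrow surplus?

$338.45

Flood insurance — $2,334.36 per year
Ground rent — $1,394.64 per year
Property tax — $5,624.82 × 2 = $11,249.64 per year
Windstorm insurance — $3,152.88 per year
Yearly total = $18,131.52
Per month = $18,131.52 ÷ 12 = $1,510.96
Required reserve = 2 × $1,510.96 = $3,021.92
Excess over cushion: $3,360.37 − $3,021.92 = $338.45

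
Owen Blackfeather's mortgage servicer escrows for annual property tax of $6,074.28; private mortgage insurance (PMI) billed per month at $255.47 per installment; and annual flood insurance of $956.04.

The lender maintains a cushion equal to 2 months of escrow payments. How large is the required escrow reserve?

Property tax: $6,074.28
Private mortgage insurance (PMI): $255.47 × 12 = $3,065.64
Flood insurance: $956.04
Total per year = $10,095.96
Monthly escrow = $10,095.96 / 12 = $841.33
Reserve = 2 × $841.33 = $1,682.66

$1,682.66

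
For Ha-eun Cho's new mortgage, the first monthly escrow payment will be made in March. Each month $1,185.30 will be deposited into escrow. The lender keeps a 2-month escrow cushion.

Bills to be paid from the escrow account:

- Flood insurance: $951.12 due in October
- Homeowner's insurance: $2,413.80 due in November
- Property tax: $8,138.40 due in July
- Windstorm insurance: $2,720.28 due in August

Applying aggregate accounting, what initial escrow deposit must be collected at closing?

Cushion = 2 × $1,185.30 = $2,370.60
Trial balance (start $0, +$1,185.30 each month, − disbursements):
  Mar: +$1,185.30 → $1,185.30
  Apr: +$1,185.30 → $2,370.60
  May: +$1,185.30 → $3,555.90
  Jun: +$1,185.30 → $4,741.20
  Jul: +$1,185.30 − $8,138.40 → -$2,211.90
  Aug: +$1,185.30 − $2,720.28 → -$3,746.88
  Sep: +$1,185.30 → -$2,561.58
  Oct: +$1,185.30 − $951.12 → -$2,327.40
  Nov: +$1,185.30 − $2,413.80 → -$3,555.90
  Dec: +$1,185.30 → -$2,370.60
  Jan: +$1,185.30 → -$1,185.30
  Feb: +$1,185.30 → $0.00
Lowest trial balance = -$3,746.88 (Aug)
Initial deposit = cushion − low point = $2,370.60 − (-$3,746.88) = $6,117.48

$6,117.48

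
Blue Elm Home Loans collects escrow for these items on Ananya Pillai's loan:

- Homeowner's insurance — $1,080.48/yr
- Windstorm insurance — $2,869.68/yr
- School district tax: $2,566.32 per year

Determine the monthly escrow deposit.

$543.04

Homeowner's insurance: $1,080.48 annually
Windstorm insurance: $2,869.68 annually
School district tax: $2,566.32 annually
Annual escrow total = $1,080.48 + $2,869.68 + $2,566.32 = $6,516.48
Monthly = $6,516.48 ÷ 12 = $543.04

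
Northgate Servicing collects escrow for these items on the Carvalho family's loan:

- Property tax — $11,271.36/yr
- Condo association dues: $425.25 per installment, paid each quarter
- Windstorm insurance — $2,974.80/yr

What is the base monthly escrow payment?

$1,328.93

Property tax — $11,271.36 per year
Condo association dues — $425.25 × 4 = $1,701.00 per year
Windstorm insurance — $2,974.80 per year
Annual escrow total = $15,947.16
Monthly escrow = $15,947.16 ÷ 12 = $1,328.93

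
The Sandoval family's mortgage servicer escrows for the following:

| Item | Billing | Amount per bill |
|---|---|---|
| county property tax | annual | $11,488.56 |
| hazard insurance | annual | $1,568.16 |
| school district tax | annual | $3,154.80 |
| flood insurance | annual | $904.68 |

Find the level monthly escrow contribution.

County property tax = $11,488.56 per year
Hazard insurance = $1,568.16 per year
School district tax = $3,154.80 per year
Flood insurance = $904.68 per year
Combined annual = $11,488.56 + $1,568.16 + $3,154.80 + $904.68 = $17,116.20
Base monthly escrow = $17,116.20 ÷ 12 = $1,426.35

$1,426.35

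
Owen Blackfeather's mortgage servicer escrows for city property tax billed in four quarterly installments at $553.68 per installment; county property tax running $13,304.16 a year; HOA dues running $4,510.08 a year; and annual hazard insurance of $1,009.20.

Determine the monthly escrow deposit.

City property tax = $553.68 × 4 = $2,214.72
County property tax = $13,304.16
HOA dues = $4,510.08
Hazard insurance = $1,009.20
Annual escrow total = $2,214.72 + $13,304.16 + $4,510.08 + $1,009.20 = $21,038.16
Per month = $21,038.16 / 12 = $1,753.18

$1,753.18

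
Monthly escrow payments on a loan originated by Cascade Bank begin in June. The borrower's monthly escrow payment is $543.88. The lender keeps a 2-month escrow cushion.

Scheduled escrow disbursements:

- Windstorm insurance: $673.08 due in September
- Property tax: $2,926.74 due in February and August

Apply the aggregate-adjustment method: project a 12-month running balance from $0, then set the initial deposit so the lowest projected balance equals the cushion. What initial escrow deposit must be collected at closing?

$2,719.40

Cushion = 2 × $543.88 = $1,087.76
Trial balance (start $0, +$543.88 each month, − disbursements):
  Jun: +$543.88 → $543.88
  Jul: +$543.88 → $1,087.76
  Aug: +$543.88 − $2,926.74 → -$1,295.10
  Sep: +$543.88 − $673.08 → -$1,424.30
  Oct: +$543.88 → -$880.42
  Nov: +$543.88 → -$336.54
  Dec: +$543.88 → $207.34
  Jan: +$543.88 → $751.22
  Feb: +$543.88 − $2,926.74 → -$1,631.64
  Mar: +$543.88 → -$1,087.76
  Apr: +$543.88 → -$543.88
  May: +$543.88 → $0.00
Lowest trial balance = -$1,631.64 (Feb)
Initial deposit = cushion − low point = $1,087.76 − (-$1,631.64) = $2,719.40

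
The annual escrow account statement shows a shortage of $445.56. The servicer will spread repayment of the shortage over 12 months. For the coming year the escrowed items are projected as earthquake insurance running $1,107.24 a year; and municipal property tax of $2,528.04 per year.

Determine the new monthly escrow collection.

$340.07

Earthquake insurance: $1,107.24
Municipal property tax: $2,528.04
Combined annual = $1,107.24 + $2,528.04 = $3,635.28
Per month = $3,635.28 ÷ 12 = $302.94
Shortage spread = $445.56 ÷ 12 = $37.13/mo
New monthly escrow = $302.94 + $37.13 = $340.07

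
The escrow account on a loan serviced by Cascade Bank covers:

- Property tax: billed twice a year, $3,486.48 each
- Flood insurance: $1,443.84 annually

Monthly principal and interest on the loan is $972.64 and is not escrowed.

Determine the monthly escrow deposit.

$701.40

Property tax: $3,486.48 × 2 = $6,972.96 per year
Flood insurance: $1,443.84 per year
Total per year = $8,416.80
Monthly = $8,416.80 / 12 = $701.40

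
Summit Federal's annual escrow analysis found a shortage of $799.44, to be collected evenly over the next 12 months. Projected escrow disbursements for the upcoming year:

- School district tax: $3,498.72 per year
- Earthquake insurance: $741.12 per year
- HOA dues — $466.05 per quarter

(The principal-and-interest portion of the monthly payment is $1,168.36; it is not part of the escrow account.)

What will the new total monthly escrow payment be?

$575.29

School district tax = $3,498.72 per year
Earthquake insurance = $741.12 per year
HOA dues = $466.05 × 4 = $1,864.20 per year
Total annual escrow = $6,104.04
Base monthly escrow = $6,104.04 ÷ 12 = $508.67
Monthly shortage recovery: $799.44 ÷ 12 = $66.62
New monthly escrow = $508.67 + $66.62 = $575.29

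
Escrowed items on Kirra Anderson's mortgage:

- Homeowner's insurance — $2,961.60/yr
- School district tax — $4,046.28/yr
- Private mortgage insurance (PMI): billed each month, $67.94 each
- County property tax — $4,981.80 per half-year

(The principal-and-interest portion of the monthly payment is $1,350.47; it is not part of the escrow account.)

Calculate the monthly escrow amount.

Homeowner's insurance = $2,961.60/yr
School district tax = $4,046.28/yr
Private mortgage insurance (PMI) = $67.94 × 12 = $815.28/yr
County property tax = $4,981.80 × 2 = $9,963.60/yr
Annual escrow total = $2,961.60 + $4,046.28 + $815.28 + $9,963.60 = $17,786.76
Base monthly escrow = $17,786.76 ÷ 12 = $1,482.23

$1,482.23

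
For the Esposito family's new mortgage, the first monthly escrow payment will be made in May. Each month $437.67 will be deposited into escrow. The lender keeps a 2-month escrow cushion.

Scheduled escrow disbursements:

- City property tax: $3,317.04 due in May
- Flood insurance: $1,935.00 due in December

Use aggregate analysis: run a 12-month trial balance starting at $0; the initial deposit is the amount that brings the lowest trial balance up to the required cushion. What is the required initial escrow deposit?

$3,754.71

Cushion = 2 × $437.67 = $875.34
Trial balance (start $0, +$437.67 each month, − disbursements):
  May: +$437.67 − $3,317.04 → -$2,879.37
  Jun: +$437.67 → -$2,441.70
  Jul: +$437.67 → -$2,004.03
  Aug: +$437.67 → -$1,566.36
  Sep: +$437.67 → -$1,128.69
  Oct: +$437.67 → -$691.02
  Nov: +$437.67 → -$253.35
  Dec: +$437.67 − $1,935.00 → -$1,750.68
  Jan: +$437.67 → -$1,313.01
  Feb: +$437.67 → -$875.34
  Mar: +$437.67 → -$437.67
  Apr: +$437.67 → $0.00
Lowest trial balance = -$2,879.37 (May)
Initial deposit = cushion − low point = $875.34 − (-$2,879.37) = $3,754.71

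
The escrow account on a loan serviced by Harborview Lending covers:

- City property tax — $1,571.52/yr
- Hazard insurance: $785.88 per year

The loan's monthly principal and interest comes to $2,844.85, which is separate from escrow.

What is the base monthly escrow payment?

$196.45

City property tax = $1,571.52
Hazard insurance = $785.88
Yearly total = $1,571.52 + $785.88 = $2,357.40
Per month = $2,357.40 ÷ 12 = $196.45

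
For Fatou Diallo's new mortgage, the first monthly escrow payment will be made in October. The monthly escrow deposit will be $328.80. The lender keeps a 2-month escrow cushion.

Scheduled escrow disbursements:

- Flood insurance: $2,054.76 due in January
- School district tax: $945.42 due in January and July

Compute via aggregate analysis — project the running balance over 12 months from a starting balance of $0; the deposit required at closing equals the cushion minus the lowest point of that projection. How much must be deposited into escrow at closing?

Cushion = 2 × $328.80 = $657.60
Trial balance (start $0, +$328.80 each month, − disbursements):
  Oct: +$328.80 → $328.80
  Nov: +$328.80 → $657.60
  Dec: +$328.80 → $986.40
  Jan: +$328.80 − $3,000.18 → -$1,684.98
  Feb: +$328.80 → -$1,356.18
  Mar: +$328.80 → -$1,027.38
  Apr: +$328.80 → -$698.58
  May: +$328.80 → -$369.78
  Jun: +$328.80 → -$40.98
  Jul: +$328.80 − $945.42 → -$657.60
  Aug: +$328.80 → -$328.80
  Sep: +$328.80 → $0.00
Lowest trial balance = -$1,684.98 (Jan)
Initial deposit = cushion − low point = $657.60 − (-$1,684.98) = $2,342.58

$2,342.58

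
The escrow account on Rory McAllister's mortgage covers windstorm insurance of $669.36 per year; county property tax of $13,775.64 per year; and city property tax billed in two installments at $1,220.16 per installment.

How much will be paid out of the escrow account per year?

$16,885.32

Windstorm insurance — $669.36 per year
County property tax — $13,775.64 per year
City property tax — $1,220.16 × 2 = $2,440.32 per year
Annual escrow total = $669.36 + $13,775.64 + $2,440.32 = $16,885.32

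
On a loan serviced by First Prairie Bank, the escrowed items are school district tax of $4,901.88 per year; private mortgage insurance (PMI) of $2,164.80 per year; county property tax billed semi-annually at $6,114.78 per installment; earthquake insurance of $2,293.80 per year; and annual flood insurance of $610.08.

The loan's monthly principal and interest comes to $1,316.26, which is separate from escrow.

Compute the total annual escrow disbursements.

School district tax: $4,901.88
Private mortgage insurance (PMI): $2,164.80
County property tax: $6,114.78 × 2 = $12,229.56
Earthquake insurance: $2,293.80
Flood insurance: $610.08
Yearly total = $4,901.88 + $2,164.80 + $12,229.56 + $2,293.80 + $610.08 = $22,200.12

$22,200.12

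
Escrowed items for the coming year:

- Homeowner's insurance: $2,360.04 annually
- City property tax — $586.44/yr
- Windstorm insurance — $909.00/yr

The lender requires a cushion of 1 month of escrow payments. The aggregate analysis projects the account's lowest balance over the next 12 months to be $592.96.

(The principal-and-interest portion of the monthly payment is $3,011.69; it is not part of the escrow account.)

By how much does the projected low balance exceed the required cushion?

Homeowner's insurance — $2,360.04/yr
City property tax — $586.44/yr
Windstorm insurance — $909.00/yr
Annual escrow total = $2,360.04 + $586.44 + $909.00 = $3,855.48
Monthly escrow = $3,855.48 ÷ 12 = $321.29
Required reserve = 1 × $321.29 = $321.29
Excess over cushion: $592.96 − $321.29 = $271.67

$271.67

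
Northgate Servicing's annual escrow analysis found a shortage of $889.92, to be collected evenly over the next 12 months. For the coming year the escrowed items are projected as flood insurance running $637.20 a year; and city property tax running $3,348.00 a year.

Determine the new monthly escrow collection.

$406.26

Flood insurance — $637.20 per year
City property tax — $3,348.00 per year
Total per year = $637.20 + $3,348.00 = $3,985.20
Base monthly escrow = $3,985.20 ÷ 12 = $332.10
Shortage spread = $889.92 ÷ 12 = $74.16/mo
New monthly escrow = $332.10 + $74.16 = $406.26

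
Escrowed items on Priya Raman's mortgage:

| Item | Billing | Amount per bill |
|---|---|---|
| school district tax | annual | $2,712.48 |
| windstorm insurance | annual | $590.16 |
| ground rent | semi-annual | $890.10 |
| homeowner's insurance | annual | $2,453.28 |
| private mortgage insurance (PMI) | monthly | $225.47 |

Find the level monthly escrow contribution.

$853.48

School district tax — $2,712.48
Windstorm insurance — $590.16
Ground rent — $890.10 × 2 = $1,780.20
Homeowner's insurance — $2,453.28
Private mortgage insurance (PMI) — $225.47 × 12 = $2,705.64
Combined annual = $2,712.48 + $590.16 + $1,780.20 + $2,453.28 + $2,705.64 = $10,241.76
Monthly escrow = $10,241.76 / 12 = $853.48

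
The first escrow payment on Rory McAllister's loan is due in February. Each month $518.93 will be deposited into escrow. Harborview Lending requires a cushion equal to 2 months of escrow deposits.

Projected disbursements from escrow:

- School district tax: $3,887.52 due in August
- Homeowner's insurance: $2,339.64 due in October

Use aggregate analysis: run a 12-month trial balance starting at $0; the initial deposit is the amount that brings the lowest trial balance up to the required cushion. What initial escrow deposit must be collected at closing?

Cushion = 2 × $518.93 = $1,037.86
Trial balance (start $0, +$518.93 each month, − disbursements):
  Feb: +$518.93 → $518.93
  Mar: +$518.93 → $1,037.86
  Apr: +$518.93 → $1,556.79
  May: +$518.93 → $2,075.72
  Jun: +$518.93 → $2,594.65
  Jul: +$518.93 → $3,113.58
  Aug: +$518.93 − $3,887.52 → -$255.01
  Sep: +$518.93 → $263.92
  Oct: +$518.93 − $2,339.64 → -$1,556.79
  Nov: +$518.93 → -$1,037.86
  Dec: +$518.93 → -$518.93
  Jan: +$518.93 → $0.00
Lowest trial balance = -$1,556.79 (Oct)
Initial deposit = cushion − low point = $1,037.86 − (-$1,556.79) = $2,594.65

$2,594.65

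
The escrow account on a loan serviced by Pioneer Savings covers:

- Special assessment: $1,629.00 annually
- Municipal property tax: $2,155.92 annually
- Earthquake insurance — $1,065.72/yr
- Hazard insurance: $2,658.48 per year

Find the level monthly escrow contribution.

Special assessment — $1,629.00
Municipal property tax — $2,155.92
Earthquake insurance — $1,065.72
Hazard insurance — $2,658.48
Yearly total = $7,509.12
Base monthly escrow = $7,509.12 ÷ 12 = $625.76

$625.76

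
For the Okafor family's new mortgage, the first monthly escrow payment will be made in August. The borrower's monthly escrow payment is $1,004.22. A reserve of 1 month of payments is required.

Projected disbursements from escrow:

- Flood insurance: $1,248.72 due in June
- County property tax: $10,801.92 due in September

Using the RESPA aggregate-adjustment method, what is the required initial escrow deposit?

$9,797.70

Cushion = 1 × $1,004.22 = $1,004.22
Trial balance (start $0, +$1,004.22 each month, − disbursements):
  Aug: +$1,004.22 → $1,004.22
  Sep: +$1,004.22 − $10,801.92 → -$8,793.48
  Oct: +$1,004.22 → -$7,789.26
  Nov: +$1,004.22 → -$6,785.04
  Dec: +$1,004.22 → -$5,780.82
  Jan: +$1,004.22 → -$4,776.60
  Feb: +$1,004.22 → -$3,772.38
  Mar: +$1,004.22 → -$2,768.16
  Apr: +$1,004.22 → -$1,763.94
  May: +$1,004.22 → -$759.72
  Jun: +$1,004.22 − $1,248.72 → -$1,004.22
  Jul: +$1,004.22 → $0.00
Lowest trial balance = -$8,793.48 (Sep)
Initial deposit = cushion − low point = $1,004.22 − (-$8,793.48) = $9,797.70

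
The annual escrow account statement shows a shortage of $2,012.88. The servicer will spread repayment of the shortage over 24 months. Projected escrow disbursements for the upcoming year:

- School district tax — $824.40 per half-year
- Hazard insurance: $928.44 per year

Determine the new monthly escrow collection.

School district tax = $824.40 × 2 = $1,648.80 annually
Hazard insurance = $928.44 annually
Combined annual = $1,648.80 + $928.44 = $2,577.24
Per month = $2,577.24 / 12 = $214.77
Monthly shortage recovery: $2,012.88 ÷ 24 = $83.87
Adjusted monthly = $214.77 + $83.87 = $298.64

$298.64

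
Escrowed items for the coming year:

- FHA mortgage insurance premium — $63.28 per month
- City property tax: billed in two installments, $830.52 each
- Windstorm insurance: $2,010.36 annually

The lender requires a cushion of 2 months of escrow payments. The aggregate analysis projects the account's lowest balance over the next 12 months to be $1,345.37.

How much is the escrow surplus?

$606.91

FHA mortgage insurance premium = $63.28 × 12 = $759.36/yr
City property tax = $830.52 × 2 = $1,661.04/yr
Windstorm insurance = $2,010.36/yr
Total annual escrow = $759.36 + $1,661.04 + $2,010.36 = $4,430.76
Monthly = $4,430.76 / 12 = $369.23
Required cushion = 2 × $369.23 = $738.46
Surplus = $1,345.37 − $738.46 = $606.91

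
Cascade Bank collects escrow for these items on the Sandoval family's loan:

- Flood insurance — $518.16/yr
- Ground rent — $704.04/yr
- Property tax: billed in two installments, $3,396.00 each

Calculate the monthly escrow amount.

Flood insurance: $518.16 annually
Ground rent: $704.04 annually
Property tax: $3,396.00 × 2 = $6,792.00 annually
Total annual escrow = $518.16 + $704.04 + $6,792.00 = $8,014.20
Monthly = $8,014.20 / 12 = $667.85

$667.85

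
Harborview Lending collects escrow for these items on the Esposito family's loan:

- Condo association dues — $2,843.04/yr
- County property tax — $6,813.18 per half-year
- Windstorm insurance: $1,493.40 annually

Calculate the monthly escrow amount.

Condo association dues — $2,843.04 annually
County property tax — $6,813.18 × 2 = $13,626.36 annually
Windstorm insurance — $1,493.40 annually
Annual escrow total = $2,843.04 + $13,626.36 + $1,493.40 = $17,962.80
Monthly escrow = $17,962.80 ÷ 12 = $1,496.90

$1,496.90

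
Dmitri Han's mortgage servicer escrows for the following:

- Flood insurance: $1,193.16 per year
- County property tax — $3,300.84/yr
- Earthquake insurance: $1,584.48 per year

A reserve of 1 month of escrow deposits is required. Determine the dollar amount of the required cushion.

$506.54

Flood insurance = $1,193.16 annually
County property tax = $3,300.84 annually
Earthquake insurance = $1,584.48 annually
Annual escrow total = $1,193.16 + $3,300.84 + $1,584.48 = $6,078.48
Monthly = $6,078.48 ÷ 12 = $506.54
Reserve = 1 × $506.54 = $506.54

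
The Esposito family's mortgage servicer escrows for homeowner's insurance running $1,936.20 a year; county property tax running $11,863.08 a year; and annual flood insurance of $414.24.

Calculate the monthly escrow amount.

$1,184.46

Homeowner's insurance — $1,936.20 annually
County property tax — $11,863.08 annually
Flood insurance — $414.24 annually
Annual escrow total = $14,213.52
Monthly escrow = $14,213.52 ÷ 12 = $1,184.46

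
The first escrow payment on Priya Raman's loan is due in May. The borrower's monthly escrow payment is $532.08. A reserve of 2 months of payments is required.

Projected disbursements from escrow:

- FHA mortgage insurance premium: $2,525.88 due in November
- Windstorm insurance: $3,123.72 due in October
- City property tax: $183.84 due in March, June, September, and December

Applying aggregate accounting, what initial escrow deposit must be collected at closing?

Cushion = 2 × $532.08 = $1,064.16
Trial balance (start $0, +$532.08 each month, − disbursements):
  May: +$532.08 → $532.08
  Jun: +$532.08 − $183.84 → $880.32
  Jul: +$532.08 → $1,412.40
  Aug: +$532.08 → $1,944.48
  Sep: +$532.08 − $183.84 → $2,292.72
  Oct: +$532.08 − $3,123.72 → -$298.92
  Nov: +$532.08 − $2,525.88 → -$2,292.72
  Dec: +$532.08 − $183.84 → -$1,944.48
  Jan: +$532.08 → -$1,412.40
  Feb: +$532.08 → -$880.32
  Mar: +$532.08 − $183.84 → -$532.08
  Apr: +$532.08 → $0.00
Lowest trial balance = -$2,292.72 (Nov)
Initial deposit = cushion − low point = $1,064.16 − (-$2,292.72) = $3,356.88

$3,356.88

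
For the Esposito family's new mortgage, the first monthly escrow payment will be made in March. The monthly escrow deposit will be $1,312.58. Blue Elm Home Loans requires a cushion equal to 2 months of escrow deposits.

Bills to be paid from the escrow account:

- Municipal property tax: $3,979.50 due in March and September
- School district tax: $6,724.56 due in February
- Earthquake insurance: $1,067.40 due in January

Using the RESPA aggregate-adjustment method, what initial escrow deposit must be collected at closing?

Cushion = 2 × $1,312.58 = $2,625.16
Trial balance (start $0, +$1,312.58 each month, − disbursements):
  Mar: +$1,312.58 − $3,979.50 → -$2,666.92
  Apr: +$1,312.58 → -$1,354.34
  May: +$1,312.58 → -$41.76
  Jun: +$1,312.58 → $1,270.82
  Jul: +$1,312.58 → $2,583.40
  Aug: +$1,312.58 → $3,895.98
  Sep: +$1,312.58 − $3,979.50 → $1,229.06
  Oct: +$1,312.58 → $2,541.64
  Nov: +$1,312.58 → $3,854.22
  Dec: +$1,312.58 → $5,166.80
  Jan: +$1,312.58 − $1,067.40 → $5,411.98
  Feb: +$1,312.58 − $6,724.56 → $0.00
Lowest trial balance = -$2,666.92 (Mar)
Initial deposit = cushion − low point = $2,625.16 − (-$2,666.92) = $5,292.08

$5,292.08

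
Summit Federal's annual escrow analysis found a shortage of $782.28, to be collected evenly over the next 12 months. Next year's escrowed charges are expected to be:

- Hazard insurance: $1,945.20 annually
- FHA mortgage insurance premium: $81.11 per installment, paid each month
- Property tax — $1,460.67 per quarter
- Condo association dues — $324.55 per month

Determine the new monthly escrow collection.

Hazard insurance — $1,945.20/yr
FHA mortgage insurance premium — $81.11 × 12 = $973.32/yr
Property tax — $1,460.67 × 4 = $5,842.68/yr
Condo association dues — $324.55 × 12 = $3,894.60/yr
Combined annual = $12,655.80
Monthly = $12,655.80 / 12 = $1,054.65
Shortage per month = $782.28 / 12 = $65.19
Adjusted monthly = $1,054.65 + $65.19 = $1,119.84

$1,119.84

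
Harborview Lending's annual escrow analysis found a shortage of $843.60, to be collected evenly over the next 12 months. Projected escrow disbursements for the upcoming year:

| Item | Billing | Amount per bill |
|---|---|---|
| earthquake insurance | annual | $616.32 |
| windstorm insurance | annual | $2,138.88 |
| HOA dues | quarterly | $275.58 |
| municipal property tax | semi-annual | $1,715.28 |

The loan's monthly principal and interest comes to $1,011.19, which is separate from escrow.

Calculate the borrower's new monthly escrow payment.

$677.64

Earthquake insurance — $616.32
Windstorm insurance — $2,138.88
HOA dues — $275.58 × 4 = $1,102.32
Municipal property tax — $1,715.28 × 2 = $3,430.56
Total annual escrow = $7,288.08
Per month = $7,288.08 ÷ 12 = $607.34
Monthly shortage recovery: $843.60 / 12 = $70.30
New monthly escrow = $607.34 + $70.30 = $677.64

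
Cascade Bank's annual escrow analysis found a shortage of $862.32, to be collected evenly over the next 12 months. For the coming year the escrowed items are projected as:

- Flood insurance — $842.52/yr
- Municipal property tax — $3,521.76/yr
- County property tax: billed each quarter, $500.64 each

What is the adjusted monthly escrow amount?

Flood insurance — $842.52
Municipal property tax — $3,521.76
County property tax — $500.64 × 4 = $2,002.56
Yearly total = $6,366.84
Monthly escrow = $6,366.84 ÷ 12 = $530.57
Shortage per month = $862.32 ÷ 12 = $71.86
New monthly escrow = $530.57 + $71.86 = $602.43

$602.43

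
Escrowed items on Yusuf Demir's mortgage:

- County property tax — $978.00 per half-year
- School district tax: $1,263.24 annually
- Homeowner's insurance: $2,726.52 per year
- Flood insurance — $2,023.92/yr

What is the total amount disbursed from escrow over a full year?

County property tax — $978.00 × 2 = $1,956.00 annually
School district tax — $1,263.24 annually
Homeowner's insurance — $2,726.52 annually
Flood insurance — $2,023.92 annually
Total annual escrow = $1,956.00 + $1,263.24 + $2,726.52 + $2,023.92 = $7,969.68

$7,969.68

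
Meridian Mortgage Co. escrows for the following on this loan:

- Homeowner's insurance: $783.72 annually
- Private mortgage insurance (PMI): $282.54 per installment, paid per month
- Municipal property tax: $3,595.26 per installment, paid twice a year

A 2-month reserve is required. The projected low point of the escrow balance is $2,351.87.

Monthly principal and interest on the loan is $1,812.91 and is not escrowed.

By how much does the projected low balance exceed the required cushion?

$457.75

Homeowner's insurance = $783.72 per year
Private mortgage insurance (PMI) = $282.54 × 12 = $3,390.48 per year
Municipal property tax = $3,595.26 × 2 = $7,190.52 per year
Annual escrow total = $783.72 + $3,390.48 + $7,190.52 = $11,364.72
Base monthly escrow = $11,364.72 / 12 = $947.06
Cushion = 2 × $947.06 = $1,894.12
Excess over cushion: $2,351.87 − $1,894.12 = $457.75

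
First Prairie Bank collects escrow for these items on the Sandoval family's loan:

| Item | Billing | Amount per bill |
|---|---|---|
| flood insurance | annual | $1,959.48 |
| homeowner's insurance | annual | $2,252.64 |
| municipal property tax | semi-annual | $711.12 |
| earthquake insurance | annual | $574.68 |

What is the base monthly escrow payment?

$517.42

Flood insurance = $1,959.48 per year
Homeowner's insurance = $2,252.64 per year
Municipal property tax = $711.12 × 2 = $1,422.24 per year
Earthquake insurance = $574.68 per year
Annual escrow total = $6,209.04
Monthly escrow = $6,209.04 ÷ 12 = $517.42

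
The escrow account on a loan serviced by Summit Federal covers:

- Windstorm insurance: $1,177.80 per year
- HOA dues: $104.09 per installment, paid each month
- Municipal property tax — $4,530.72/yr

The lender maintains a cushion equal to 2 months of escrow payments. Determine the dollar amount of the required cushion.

Windstorm insurance = $1,177.80/yr
HOA dues = $104.09 × 12 = $1,249.08/yr
Municipal property tax = $4,530.72/yr
Combined annual = $1,177.80 + $1,249.08 + $4,530.72 = $6,957.60
Base monthly escrow = $6,957.60 / 12 = $579.80
Reserve = 2 × $579.80 = $1,159.60

$1,159.60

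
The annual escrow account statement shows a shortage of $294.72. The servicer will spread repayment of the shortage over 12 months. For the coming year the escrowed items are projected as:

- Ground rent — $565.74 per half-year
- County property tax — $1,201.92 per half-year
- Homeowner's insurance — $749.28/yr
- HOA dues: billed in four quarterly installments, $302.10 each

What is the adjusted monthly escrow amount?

Ground rent = $565.74 × 2 = $1,131.48 annually
County property tax = $1,201.92 × 2 = $2,403.84 annually
Homeowner's insurance = $749.28 annually
HOA dues = $302.10 × 4 = $1,208.40 annually
Total per year = $1,131.48 + $2,403.84 + $749.28 + $1,208.40 = $5,493.00
Per month = $5,493.00 / 12 = $457.75
Shortage spread = $294.72 ÷ 12 = $24.56/mo
New monthly escrow = $457.75 + $24.56 = $482.31

$482.31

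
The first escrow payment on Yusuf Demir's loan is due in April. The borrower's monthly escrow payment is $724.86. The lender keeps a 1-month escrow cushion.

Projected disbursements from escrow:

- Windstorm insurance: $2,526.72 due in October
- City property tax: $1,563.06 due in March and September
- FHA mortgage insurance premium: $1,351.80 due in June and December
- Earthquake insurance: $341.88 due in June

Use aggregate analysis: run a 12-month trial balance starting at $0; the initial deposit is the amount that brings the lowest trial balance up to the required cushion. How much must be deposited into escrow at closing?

Cushion = 1 × $724.86 = $724.86
Trial balance (start $0, +$724.86 each month, − disbursements):
  Apr: +$724.86 → $724.86
  May: +$724.86 → $1,449.72
  Jun: +$724.86 − $1,693.68 → $480.90
  Jul: +$724.86 → $1,205.76
  Aug: +$724.86 → $1,930.62
  Sep: +$724.86 − $1,563.06 → $1,092.42
  Oct: +$724.86 − $2,526.72 → -$709.44
  Nov: +$724.86 → $15.42
  Dec: +$724.86 − $1,351.80 → -$611.52
  Jan: +$724.86 → $113.34
  Feb: +$724.86 → $838.20
  Mar: +$724.86 − $1,563.06 → $0.00
Lowest trial balance = -$709.44 (Oct)
Initial deposit = cushion − low point = $724.86 − (-$709.44) = $1,434.30

$1,434.30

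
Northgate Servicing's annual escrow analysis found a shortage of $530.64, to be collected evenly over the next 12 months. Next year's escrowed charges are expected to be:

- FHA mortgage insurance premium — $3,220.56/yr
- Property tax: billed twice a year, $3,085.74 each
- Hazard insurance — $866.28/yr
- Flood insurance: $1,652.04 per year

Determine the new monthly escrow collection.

$1,036.75

FHA mortgage insurance premium = $3,220.56 annually
Property tax = $3,085.74 × 2 = $6,171.48 annually
Hazard insurance = $866.28 annually
Flood insurance = $1,652.04 annually
Total annual escrow = $3,220.56 + $6,171.48 + $866.28 + $1,652.04 = $11,910.36
Per month = $11,910.36 / 12 = $992.53
Monthly shortage recovery: $530.64 ÷ 12 = $44.22
New monthly escrow = $992.53 + $44.22 = $1,036.75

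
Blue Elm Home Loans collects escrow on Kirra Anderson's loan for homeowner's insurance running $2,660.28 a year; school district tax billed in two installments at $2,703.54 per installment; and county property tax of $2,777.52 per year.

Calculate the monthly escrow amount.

$903.74

Homeowner's insurance: $2,660.28
School district tax: $2,703.54 × 2 = $5,407.08
County property tax: $2,777.52
Annual escrow total = $2,660.28 + $5,407.08 + $2,777.52 = $10,844.88
Monthly = $10,844.88 / 12 = $903.74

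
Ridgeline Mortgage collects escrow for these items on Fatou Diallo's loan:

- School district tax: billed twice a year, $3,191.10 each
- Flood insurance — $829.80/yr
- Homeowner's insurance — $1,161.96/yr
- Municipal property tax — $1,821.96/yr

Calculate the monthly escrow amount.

School district tax — $3,191.10 × 2 = $6,382.20/yr
Flood insurance — $829.80/yr
Homeowner's insurance — $1,161.96/yr
Municipal property tax — $1,821.96/yr
Annual escrow total = $6,382.20 + $829.80 + $1,161.96 + $1,821.96 = $10,195.92
Monthly = $10,195.92 ÷ 12 = $849.66

$849.66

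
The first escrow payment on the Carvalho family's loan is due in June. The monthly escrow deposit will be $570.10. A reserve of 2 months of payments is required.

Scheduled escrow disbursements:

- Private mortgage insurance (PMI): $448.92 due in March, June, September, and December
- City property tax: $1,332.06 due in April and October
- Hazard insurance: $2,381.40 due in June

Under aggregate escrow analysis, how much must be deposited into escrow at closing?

Cushion = 2 × $570.10 = $1,140.20
Trial balance (start $0, +$570.10 each month, − disbursements):
  Jun: +$570.10 − $2,830.32 → -$2,260.22
  Jul: +$570.10 → -$1,690.12
  Aug: +$570.10 → -$1,120.02
  Sep: +$570.10 − $448.92 → -$998.84
  Oct: +$570.10 − $1,332.06 → -$1,760.80
  Nov: +$570.10 → -$1,190.70
  Dec: +$570.10 − $448.92 → -$1,069.52
  Jan: +$570.10 → -$499.42
  Feb: +$570.10 → $70.68
  Mar: +$570.10 − $448.92 → $191.86
  Apr: +$570.10 − $1,332.06 → -$570.10
  May: +$570.10 → $0.00
Lowest trial balance = -$2,260.22 (Jun)
Initial deposit = cushion − low point = $1,140.20 − (-$2,260.22) = $3,400.42

$3,400.42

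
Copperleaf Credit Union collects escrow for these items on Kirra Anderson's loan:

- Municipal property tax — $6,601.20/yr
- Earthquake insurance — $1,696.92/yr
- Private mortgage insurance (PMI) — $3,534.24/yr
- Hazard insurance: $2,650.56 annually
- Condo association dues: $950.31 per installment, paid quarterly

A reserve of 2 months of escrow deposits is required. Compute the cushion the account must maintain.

$3,047.36

Municipal property tax: $6,601.20 per year
Earthquake insurance: $1,696.92 per year
Private mortgage insurance (PMI): $3,534.24 per year
Hazard insurance: $2,650.56 per year
Condo association dues: $950.31 × 4 = $3,801.24 per year
Combined annual = $18,284.16
Monthly = $18,284.16 ÷ 12 = $1,523.68
Reserve = 2 × $1,523.68 = $3,047.36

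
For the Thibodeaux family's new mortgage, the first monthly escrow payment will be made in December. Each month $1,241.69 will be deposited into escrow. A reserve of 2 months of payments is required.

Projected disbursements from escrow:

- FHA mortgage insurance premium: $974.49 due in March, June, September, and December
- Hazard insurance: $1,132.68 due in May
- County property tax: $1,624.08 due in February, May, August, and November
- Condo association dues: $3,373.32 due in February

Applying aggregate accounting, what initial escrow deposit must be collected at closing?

$4,736.38

Cushion = 2 × $1,241.69 = $2,483.38
Trial balance (start $0, +$1,241.69 each month, − disbursements):
  Dec: +$1,241.69 − $974.49 → $267.20
  Jan: +$1,241.69 → $1,508.89
  Feb: +$1,241.69 − $4,997.40 → -$2,246.82
  Mar: +$1,241.69 − $974.49 → -$1,979.62
  Apr: +$1,241.69 → -$737.93
  May: +$1,241.69 − $2,756.76 → -$2,253.00
  Jun: +$1,241.69 − $974.49 → -$1,985.80
  Jul: +$1,241.69 → -$744.11
  Aug: +$1,241.69 − $1,624.08 → -$1,126.50
  Sep: +$1,241.69 − $974.49 → -$859.30
  Oct: +$1,241.69 → $382.39
  Nov: +$1,241.69 − $1,624.08 → $0.00
Lowest trial balance = -$2,253.00 (May)
Initial deposit = cushion − low point = $2,483.38 − (-$2,253.00) = $4,736.38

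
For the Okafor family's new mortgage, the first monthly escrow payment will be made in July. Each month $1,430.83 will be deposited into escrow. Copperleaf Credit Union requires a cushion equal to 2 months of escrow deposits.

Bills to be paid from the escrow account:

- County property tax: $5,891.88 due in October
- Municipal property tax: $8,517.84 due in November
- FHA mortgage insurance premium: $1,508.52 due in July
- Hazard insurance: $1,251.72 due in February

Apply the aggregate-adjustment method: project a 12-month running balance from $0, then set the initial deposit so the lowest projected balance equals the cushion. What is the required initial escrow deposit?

Cushion = 2 × $1,430.83 = $2,861.66
Trial balance (start $0, +$1,430.83 each month, − disbursements):
  Jul: +$1,430.83 − $1,508.52 → -$77.69
  Aug: +$1,430.83 → $1,353.14
  Sep: +$1,430.83 → $2,783.97
  Oct: +$1,430.83 − $5,891.88 → -$1,677.08
  Nov: +$1,430.83 − $8,517.84 → -$8,764.09
  Dec: +$1,430.83 → -$7,333.26
  Jan: +$1,430.83 → -$5,902.43
  Feb: +$1,430.83 − $1,251.72 → -$5,723.32
  Mar: +$1,430.83 → -$4,292.49
  Apr: +$1,430.83 → -$2,861.66
  May: +$1,430.83 → -$1,430.83
  Jun: +$1,430.83 → $0.00
Lowest trial balance = -$8,764.09 (Nov)
Initial deposit = cushion − low point = $2,861.66 − (-$8,764.09) = $11,625.75

$11,625.75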